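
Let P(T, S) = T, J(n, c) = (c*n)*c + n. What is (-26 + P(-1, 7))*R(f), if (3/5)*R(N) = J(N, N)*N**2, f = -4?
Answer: 48960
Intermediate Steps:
J(n, c) = n + n*c**2 (J(n, c) = n*c**2 + n = n + n*c**2)
R(N) = 5*N**3*(1 + N**2)/3 (R(N) = 5*((N*(1 + N**2))*N**2)/3 = 5*(N**3*(1 + N**2))/3 = 5*N**3*(1 + N**2)/3)
(-26 + P(-1, 7))*R(f) = (-26 - 1)*((5/3)*(-4)**3*(1 + (-4)**2)) = -45*(-64)*(1 + 16) = -45*(-64)*17 = -27*(-5440/3) = 48960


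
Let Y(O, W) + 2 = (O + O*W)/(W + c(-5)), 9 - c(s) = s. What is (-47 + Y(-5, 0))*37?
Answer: -25567/14 ≈ -1826.2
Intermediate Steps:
c(s) = 9 - s
Y(O, W) = -2 + (O + O*W)/(14 + W) (Y(O, W) = -2 + (O + O*W)/(W + (9 - 1*(-5))) = -2 + (O + O*W)/(W + (9 + 5)) = -2 + (O + O*W)/(W + 14) = -2 + (O + O*W)/(14 + W))
(-47 + Y(-5, 0))*37 = (-47 + (-28 - 5 - 2*0 - 5*0)/(14 + 0))*37 = (-47 + (-28 - 5 + 0 + 0)/14)*37 = (-47 + (1/14)*(-33))*37 = (-47 - 33/14)*37 = -691/14*37 = -25567/14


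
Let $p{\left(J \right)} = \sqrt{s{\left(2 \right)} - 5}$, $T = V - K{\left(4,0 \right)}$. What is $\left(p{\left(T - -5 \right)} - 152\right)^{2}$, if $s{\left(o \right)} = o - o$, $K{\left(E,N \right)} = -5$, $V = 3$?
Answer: $\left(152 - i \sqrt{5}\right)^{2} \approx 23099.0 - 679.77 i$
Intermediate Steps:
$s{\left(o \right)} = 0$
$T = 8$ ($T = 3 - -5 = 3 + 5 = 8$)
$p{\left(J \right)} = i \sqrt{5}$ ($p{\left(J \right)} = \sqrt{0 - 5} = \sqrt{-5} = i \sqrt{5}$)
$\left(p{\left(T - -5 \right)} - 152\right)^{2} = \left(i \sqrt{5} - 152\right)^{2} = \left(-152 + i \sqrt{5}\right)^{2}$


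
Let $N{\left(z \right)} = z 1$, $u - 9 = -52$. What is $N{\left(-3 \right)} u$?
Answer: $129$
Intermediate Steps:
$u = -43$ ($u = 9 - 52 = -43$)
$N{\left(z \right)} = z$
$N{\left(-3 \right)} u = \left(-3\right) \left(-43\right) = 129$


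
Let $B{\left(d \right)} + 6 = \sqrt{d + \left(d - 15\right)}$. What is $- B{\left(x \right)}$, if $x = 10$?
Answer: $6 - \sqrt{5} \approx 3.7639$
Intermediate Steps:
$B{\left(d \right)} = -6 + \sqrt{-15 + 2 d}$ ($B{\left(d \right)} = -6 + \sqrt{d + \left(d - 15\right)} = -6 + \sqrt{d + \left(-15 + d\right)} = -6 + \sqrt{-15 + 2 d}$)
$- B{\left(x \right)} = - (-6 + \sqrt{-15 + 2 \cdot 10}) = - (-6 + \sqrt{-15 + 20}) = - (-6 + \sqrt{5}) = 6 - \sqrt{5}$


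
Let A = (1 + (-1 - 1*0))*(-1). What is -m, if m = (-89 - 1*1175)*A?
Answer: 0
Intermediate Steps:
A = 0 (A = (1 + (-1 + 0))*(-1) = (1 - 1)*(-1) = 0*(-1) = 0)
m = 0 (m = (-89 - 1*1175)*0 = (-89 - 1175)*0 = -1264*0 = 0)
-m = -1*0 = 0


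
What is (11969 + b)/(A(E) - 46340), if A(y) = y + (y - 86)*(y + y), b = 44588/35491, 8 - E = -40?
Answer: -424836367/1772420540 ≈ -0.23969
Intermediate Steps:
E = 48 (E = 8 - 1*(-40) = 8 + 40 = 48)
b = 44588/35491 (b = 44588*(1/35491) = 44588/35491 ≈ 1.2563)
A(y) = y + 2*y*(-86 + y) (A(y) = y + (-86 + y)*(2*y) = y + 2*y*(-86 + y))
(11969 + b)/(A(E) - 46340) = (11969 + 44588/35491)/(48*(-171 + 2*48) - 46340) = 424836367/(35491*(48*(-171 + 96) - 46340)) = 424836367/(35491*(48*(-75) - 46340)) = 424836367/(35491*(-3600 - 46340)) = (424836367/35491)/(-49940) = (424836367/35491)*(-1/49940) = -424836367/1772420540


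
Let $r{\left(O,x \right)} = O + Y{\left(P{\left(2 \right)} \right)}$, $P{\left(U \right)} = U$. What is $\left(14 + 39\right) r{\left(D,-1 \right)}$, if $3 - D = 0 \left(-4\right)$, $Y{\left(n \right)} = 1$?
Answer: $212$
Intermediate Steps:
$D = 3$ ($D = 3 - 0 \left(-4\right) = 3 - 0 = 3 + 0 = 3$)
$r{\left(O,x \right)} = 1 + O$ ($r{\left(O,x \right)} = O + 1 = 1 + O$)
$\left(14 + 39\right) r{\left(D,-1 \right)} = \left(14 + 39\right) \left(1 + 3\right) = 53 \cdot 4 = 212$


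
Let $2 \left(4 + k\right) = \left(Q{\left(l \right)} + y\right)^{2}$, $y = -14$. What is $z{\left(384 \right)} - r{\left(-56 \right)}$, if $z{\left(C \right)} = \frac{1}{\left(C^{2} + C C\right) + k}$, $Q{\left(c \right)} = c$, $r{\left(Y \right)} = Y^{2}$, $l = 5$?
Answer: $- \frac{1849916990}{589897} \approx -3136.0$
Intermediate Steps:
$k = \frac{73}{2}$ ($k = -4 + \frac{\left(5 - 14\right)^{2}}{2} = -4 + \frac{\left(-9\right)^{2}}{2} = -4 + \frac{1}{2} \cdot 81 = -4 + \frac{81}{2} = \frac{73}{2} \approx 36.5$)
$z{\left(C \right)} = \frac{1}{\frac{73}{2} + 2 C^{2}}$ ($z{\left(C \right)} = \frac{1}{\left(C^{2} + C C\right) + \frac{73}{2}} = \frac{1}{\left(C^{2} + C^{2}\right) + \frac{73}{2}} = \frac{1}{2 C^{2} + \frac{73}{2}} = \frac{1}{\frac{73}{2} + 2 C^{2}}$)
$z{\left(384 \right)} - r{\left(-56 \right)} = \frac{2}{73 + 4 \cdot 384^{2}} - \left(-56\right)^{2} = \frac{2}{73 + 4 \cdot 147456} - 3136 = \frac{2}{73 + 589824} - 3136 = \frac{2}{589897} - 3136 = - \frac{1849916990}{589897}$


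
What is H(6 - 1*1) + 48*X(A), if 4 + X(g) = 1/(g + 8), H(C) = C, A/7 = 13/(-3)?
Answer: -12673/67 ≈ -189.15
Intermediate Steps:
A = -91/3 (A = 7*(13/(-3)) = 7*(13*(-⅓)) = 7*(-13/3) = -91/3 ≈ -30.333)
X(g) = -4 + 1/(8 + g) (X(g) = -4 + 1/(g + 8) = -4 + 1/(8 + g))
H(6 - 1*1) + 48*X(A) = (6 - 1*1) + 48*((-31 - 4*(-91/3))/(8 - 91/3)) = (6 - 1) + 48*((-31 + 364/3)/(-67/3)) = 5 + 48*(-3/67*271/3) = 5 + 48*(-271/67) = 5 - 13008/67 = -12673/67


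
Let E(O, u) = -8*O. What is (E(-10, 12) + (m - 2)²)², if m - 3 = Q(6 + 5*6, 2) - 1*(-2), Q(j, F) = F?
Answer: 11025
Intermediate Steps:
m = 7 (m = 3 + (2 - 1*(-2)) = 3 + (2 + 2) = 3 + 4 = 7)
(E(-10, 12) + (m - 2)²)² = (-8*(-10) + (7 - 2)²)² = (80 + 5²)² = (80 + 25)² = 105² = 11025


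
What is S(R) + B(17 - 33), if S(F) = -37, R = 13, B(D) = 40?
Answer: 3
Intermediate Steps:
S(R) + B(17 - 33) = -37 + 40 = 3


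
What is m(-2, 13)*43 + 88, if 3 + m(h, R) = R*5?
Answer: 2754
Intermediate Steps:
m(h, R) = -3 + 5*R (m(h, R) = -3 + R*5 = -3 + 5*R)
m(-2, 13)*43 + 88 = (-3 + 5*13)*43 + 88 = (-3 + 65)*43 + 88 = 62*43 + 88 = 2666 + 88 = 2754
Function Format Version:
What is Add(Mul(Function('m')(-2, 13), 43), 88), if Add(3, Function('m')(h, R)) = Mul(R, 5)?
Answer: 2754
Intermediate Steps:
Function('m')(h, R) = Add(-3, Mul(5, R)) (Function('m')(h, R) = Add(-3, Mul(R, 5)) = Add(-3, Mul(5, R)))
Add(Mul(Function('m')(-2, 13), 43), 88) = Add(Mul(Add(-3, Mul(5, 13)), 43), 88) = Add(Mul(Add(-3, 65), 43), 88) = Add(Mul(62, 43), 88) = Add(2666, 88) = 2754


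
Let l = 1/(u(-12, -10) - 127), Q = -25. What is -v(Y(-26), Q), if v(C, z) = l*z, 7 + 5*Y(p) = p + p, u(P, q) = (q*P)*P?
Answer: -25/1567 ≈ -0.015954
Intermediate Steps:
u(P, q) = q*P² (u(P, q) = (P*q)*P = q*P²)
Y(p) = -7/5 + 2*p/5 (Y(p) = -7/5 + (p + p)/5 = -7/5 + (2*p)/5 = -7/5 + 2*p/5)
l = -1/1567 (l = 1/(-10*(-12)² - 127) = 1/(-10*144 - 127) = 1/(-1440 - 127) = 1/(-1567) = -1/1567 ≈ -0.00063816)
v(C, z) = -z/1567
-v(Y(-26), Q) = -(-1)*(-25)/1567 = -1*25/1567 = -25/1567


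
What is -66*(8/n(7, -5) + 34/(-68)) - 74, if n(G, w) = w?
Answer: 323/5 ≈ 64.600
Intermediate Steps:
-66*(8/n(7, -5) + 34/(-68)) - 74 = -66*(8/(-5) + 34/(-68)) - 74 = -66*(8*(-⅕) + 34*(-1/68)) - 74 = -66*(-8/5 - ½) - 74 = -66*(-21/10) - 74 = 693/5 - 74 = 323/5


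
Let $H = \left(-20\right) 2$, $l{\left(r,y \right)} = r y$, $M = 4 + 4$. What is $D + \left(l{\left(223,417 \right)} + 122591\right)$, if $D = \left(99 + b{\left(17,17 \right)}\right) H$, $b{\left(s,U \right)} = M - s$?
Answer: $211982$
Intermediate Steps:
$M = 8$
$b{\left(s,U \right)} = 8 - s$
$H = -40$
$D = -3600$ ($D = \left(99 + \left(8 - 17\right)\right) \left(-40\right) = \left(99 - 9\right) \left(-40\right) = 90 \left(-40\right) = -3600$)
$D + \left(l{\left(223,417 \right)} + 122591\right) = -3600 + \left(223 \cdot 417 + 122591\right) = -3600 + \left(92991 + 122591\right) = -3600 + 215582 = 211982$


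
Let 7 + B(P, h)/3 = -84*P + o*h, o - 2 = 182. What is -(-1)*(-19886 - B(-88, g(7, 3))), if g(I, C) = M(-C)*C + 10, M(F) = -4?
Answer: -40937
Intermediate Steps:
o = 184 (o = 2 + 182 = 184)
g(I, C) = 10 - 4*C (g(I, C) = -4*C + 10 = 10 - 4*C)
B(P, h) = -21 - 252*P + 552*h (B(P, h) = -21 + 3*(-84*P + 184*h) = -21 + (-252*P + 552*h) = -21 - 252*P + 552*h)
-(-1)*(-19886 - B(-88, g(7, 3))) = -(-1)*(-19886 - (-21 - 252*(-88) + 552*(10 - 4*3))) = -(-1)*(-19886 - (-21 + 22176 + 552*(10 - 12))) = -(-1)*(-19886 - (-21 + 22176 + 552*(-2))) = -(-1)*(-19886 - (-21 + 22176 - 1104)) = -(-1)*(-19886 - 1*21051) = -(-1)*(-19886 - 21051) = -(-1)*(-40937) = -1*40937 = -40937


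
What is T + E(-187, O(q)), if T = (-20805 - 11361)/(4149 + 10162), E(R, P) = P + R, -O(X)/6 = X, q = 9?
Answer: -3481117/14311 ≈ -243.25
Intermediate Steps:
O(X) = -6*X
T = -32166/14311 ≈ -2.2476
T + E(-187, O(q)) = -32166/14311 + (-6*9 - 187) = -32166/14311 + (-54 - 187) = -32166/14311 - 241 = -3481117/14311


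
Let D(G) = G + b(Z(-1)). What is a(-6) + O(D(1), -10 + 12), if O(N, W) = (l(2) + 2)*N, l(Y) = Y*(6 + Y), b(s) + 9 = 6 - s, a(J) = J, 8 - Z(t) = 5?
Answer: -96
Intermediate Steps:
Z(t) = 3 (Z(t) = 8 - 1*5 = 8 - 5 = 3)
b(s) = -3 - s (b(s) = -9 + (6 - s) = -3 - s)
D(G) = -6 + G (D(G) = G + (-3 - 1*3) = G + (-3 - 3) = G - 6 = -6 + G)
O(N, W) = 18*N (O(N, W) = (2*(6 + 2) + 2)*N = (2*8 + 2)*N = (16 + 2)*N = 18*N)
a(-6) + O(D(1), -10 + 12) = -6 + 18*(-6 + 1) = -6 + 18*(-5) = -6 - 90 = -96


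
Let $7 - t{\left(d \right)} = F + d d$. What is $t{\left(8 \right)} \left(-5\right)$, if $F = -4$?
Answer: $265$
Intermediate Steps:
$t{\left(d \right)} = 11 - d^{2}$ ($t{\left(d \right)} = 7 - \left(-4 + d d\right) = 7 - \left(-4 + d^{2}\right) = 11 - d^{2}$)
$t{\left(8 \right)} \left(-5\right) = \left(11 - 8^{2}\right) \left(-5\right) = \left(11 - 64\right) \left(-5\right) = \left(-53\right) \left(-5\right) = 265$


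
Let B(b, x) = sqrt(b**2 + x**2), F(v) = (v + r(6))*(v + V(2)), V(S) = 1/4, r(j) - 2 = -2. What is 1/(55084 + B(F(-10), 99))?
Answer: 220336/12136910995 - 6*sqrt(8581)/12136910995 ≈ 1.8108e-5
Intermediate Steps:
r(j) = 0 (r(j) = 2 - 2 = 0)
V(S) = 1/4
F(v) = v*(1/4 + v) (F(v) = (v + 0)*(v + 1/4) = v*(1/4 + v))
1/(55084 + B(F(-10), 99)) = 1/(55084 + sqrt((-10*(1/4 - 10))**2 + 99**2)) = 1/(55084 + sqrt((-10*(-39/4))**2 + 9801)) = 1/(55084 + sqrt((195/2)**2 + 9801)) = 1/(55084 + sqrt(38025/4 + 9801)) = 1/(55084 + sqrt(77229/4)) = 1/(55084 + 3*sqrt(8581)/2)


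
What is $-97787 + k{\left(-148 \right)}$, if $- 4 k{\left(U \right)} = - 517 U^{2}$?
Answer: $2733305$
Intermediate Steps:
$k{\left(U \right)} = \frac{517 U^{2}}{4}$ ($k{\left(U \right)} = - \frac{\left(-517\right) U^{2}}{4} = \frac{517 U^{2}}{4}$)
$-97787 + k{\left(-148 \right)} = -97787 + \frac{517 \left(-148\right)^{2}}{4} = -97787 + \frac{517}{4} \cdot 21904 = -97787 + 2831092 = 2733305$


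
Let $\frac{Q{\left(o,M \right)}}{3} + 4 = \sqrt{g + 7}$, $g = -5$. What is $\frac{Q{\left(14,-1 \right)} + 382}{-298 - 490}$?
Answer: $- \frac{185}{394} - \frac{3 \sqrt{2}}{788} \approx -0.47493$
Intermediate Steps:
$Q{\left(o,M \right)} = -12 + 3 \sqrt{2}$ ($Q{\left(o,M \right)} = -12 + 3 \sqrt{-5 + 7} = -12 + 3 \sqrt{2}$)
$\frac{Q{\left(14,-1 \right)} + 382}{-298 - 490} = \frac{\left(-12 + 3 \sqrt{2}\right) + 382}{-298 - 490} = \frac{370 + 3 \sqrt{2}}{-788} = \left(370 + 3 \sqrt{2}\right) \left(- \frac{1}{788}\right) = - \frac{185}{394} - \frac{3 \sqrt{2}}{788}$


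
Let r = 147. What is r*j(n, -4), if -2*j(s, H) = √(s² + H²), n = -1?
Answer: -147*√17/2 ≈ -303.05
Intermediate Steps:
j(s, H) = -√(H² + s²)/2 (j(s, H) = -√(s² + H²)/2 = -√(H² + s²)/2)
r*j(n, -4) = 147*(-√((-4)² + (-1)²)/2) = 147*(-√(16 + 1)/2) = 147*(-√17/2) = -147*√17/2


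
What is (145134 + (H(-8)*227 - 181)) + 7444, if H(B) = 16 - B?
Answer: 157845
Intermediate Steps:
(145134 + (H(-8)*227 - 181)) + 7444 = (145134 + ((16 - 1*(-8))*227 - 181)) + 7444 = (145134 + ((16 + 8)*227 - 181)) + 7444 = (145134 + (24*227 - 181)) + 7444 = (145134 + (5448 - 181)) + 7444 = (145134 + 5267) + 7444 = 150401 + 7444 = 157845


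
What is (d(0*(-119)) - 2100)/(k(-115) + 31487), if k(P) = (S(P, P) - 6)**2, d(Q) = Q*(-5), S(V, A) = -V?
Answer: -175/3614 ≈ -0.048423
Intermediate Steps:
d(Q) = -5*Q
k(P) = (-6 - P)**2 (k(P) = (-P - 6)**2 = (-6 - P)**2)
(d(0*(-119)) - 2100)/(k(-115) + 31487) = (-0*(-119) - 2100)/((6 - 115)**2 + 31487) = (-5*0 - 2100)/((-109)**2 + 31487) = (0 - 2100)/(11881 + 31487) = -2100/43368 = -2100*1/43368 = -175/3614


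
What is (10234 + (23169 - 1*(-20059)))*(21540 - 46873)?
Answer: -1354352846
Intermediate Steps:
(10234 + (23169 - 1*(-20059)))*(21540 - 46873) = (10234 + (23169 + 20059))*(-25333) = (10234 + 43228)*(-25333) = 53462*(-25333) = -1354352846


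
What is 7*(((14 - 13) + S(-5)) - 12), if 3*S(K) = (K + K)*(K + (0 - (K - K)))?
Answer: 119/3 ≈ 39.667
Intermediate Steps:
S(K) = 2*K**2/3 (S(K) = ((K + K)*(K + (0 - (K - K))))/3 = ((2*K)*(K + (0 - 1*0)))/3 = ((2*K)*(K + (0 + 0)))/3 = ((2*K)*(K + 0))/3 = ((2*K)*K)/3 = (2*K**2)/3 = 2*K**2/3)
7*(((14 - 13) + S(-5)) - 12) = 7*(((14 - 13) + (2/3)*(-5)**2) - 12) = 7*((1 + (2/3)*25) - 12) = 7*((1 + 50/3) - 12) = 7*(53/3 - 12) = 7*(17/3) = 119/3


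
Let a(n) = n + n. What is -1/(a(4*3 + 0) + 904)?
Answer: -1/928 ≈ -0.0010776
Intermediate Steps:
a(n) = 2*n
-1/(a(4*3 + 0) + 904) = -1/(2*(4*3 + 0) + 904) = -1/(2*(12 + 0) + 904) = -1/(2*12 + 904) = -1/(24 + 904) = -1/928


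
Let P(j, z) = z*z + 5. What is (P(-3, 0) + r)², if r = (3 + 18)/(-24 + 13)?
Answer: 1156/121 ≈ 9.5537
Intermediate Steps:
P(j, z) = 5 + z² (P(j, z) = z² + 5 = 5 + z²)
r = -21/11 (r = 21/(-11) = 21*(-1/11) = -21/11 ≈ -1.9091)
(P(-3, 0) + r)² = ((5 + 0²) - 21/11)² = ((5 + 0) - 21/11)² = (5 - 21/11)² = (34/11)² = 1156/121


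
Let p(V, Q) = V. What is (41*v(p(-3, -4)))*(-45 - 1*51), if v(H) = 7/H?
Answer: 9184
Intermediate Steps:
(41*v(p(-3, -4)))*(-45 - 1*51) = (41*(7/(-3)))*(-45 - 1*51) = (41*(7*(-1/3)))*(-45 - 51) = (41*(-7/3))*(-96) = -287/3*(-96) = 9184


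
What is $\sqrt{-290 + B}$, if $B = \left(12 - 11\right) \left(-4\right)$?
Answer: $7 i \sqrt{6} \approx 17.146 i$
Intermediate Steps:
$B = -4$ ($B = 1 \left(-4\right) = -4$)
$\sqrt{-290 + B} = \sqrt{-290 - 4} = \sqrt{-294} = 7 i \sqrt{6}$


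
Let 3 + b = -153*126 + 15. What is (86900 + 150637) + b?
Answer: 218271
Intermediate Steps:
b = -19266 (b = -3 + (-153*126 + 15) = -3 + (-19278 + 15) = -3 - 19263 = -19266)
(86900 + 150637) + b = (86900 + 150637) - 19266 = 237537 - 19266 = 218271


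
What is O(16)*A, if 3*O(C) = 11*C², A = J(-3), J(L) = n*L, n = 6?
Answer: -16896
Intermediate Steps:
J(L) = 6*L
A = -18 (A = 6*(-3) = -18)
O(C) = 11*C²/3 (O(C) = (11*C²)/3 = 11*C²/3)
O(16)*A = ((11/3)*16²)*(-18) = ((11/3)*256)*(-18) = (2816/3)*(-18) = -16896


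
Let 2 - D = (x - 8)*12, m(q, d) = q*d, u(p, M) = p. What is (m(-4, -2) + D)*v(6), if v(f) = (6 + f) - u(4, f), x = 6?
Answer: 272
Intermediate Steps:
m(q, d) = d*q
v(f) = 2 + f (v(f) = (6 + f) - 1*4 = (6 + f) - 4 = 2 + f)
D = 26 (D = 2 - (6 - 8)*12 = 2 - (-2)*12 = 2 - 1*(-24) = 2 + 24 = 26)
(m(-4, -2) + D)*v(6) = (-2*(-4) + 26)*(2 + 6) = (8 + 26)*8 = 34*8 = 272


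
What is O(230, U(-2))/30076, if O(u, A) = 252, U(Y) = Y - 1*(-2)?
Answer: 63/7519 ≈ 0.0083788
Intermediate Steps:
U(Y) = 2 + Y (U(Y) = Y + 2 = 2 + Y)
O(230, U(-2))/30076 = 252/30076 = 252*(1/30076) = 63/7519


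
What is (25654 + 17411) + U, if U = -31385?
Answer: 11680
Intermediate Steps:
(25654 + 17411) + U = (25654 + 17411) - 31385 = 43065 - 31385 = 11680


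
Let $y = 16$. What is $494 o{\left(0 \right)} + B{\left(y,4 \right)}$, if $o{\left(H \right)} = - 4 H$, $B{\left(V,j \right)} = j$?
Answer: $4$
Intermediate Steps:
$494 o{\left(0 \right)} + B{\left(y,4 \right)} = 494 \left(\left(-4\right) 0\right) + 4 = 494 \cdot 0 + 4 = 0 + 4 = 4$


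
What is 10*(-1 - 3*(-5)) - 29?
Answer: 111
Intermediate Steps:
10*(-1 - 3*(-5)) - 29 = 10*(-1 + 15) - 29 = 10*14 - 29 = 140 - 29 = 111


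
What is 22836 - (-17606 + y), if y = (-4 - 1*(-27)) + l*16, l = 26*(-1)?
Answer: 40835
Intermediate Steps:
l = -26
y = -393 (y = (-4 - 1*(-27)) - 26*16 = (-4 + 27) - 416 = 23 - 416 = -393)
22836 - (-17606 + y) = 22836 - (-17606 - 393) = 22836 - 1*(-17999) = 22836 + 17999 = 40835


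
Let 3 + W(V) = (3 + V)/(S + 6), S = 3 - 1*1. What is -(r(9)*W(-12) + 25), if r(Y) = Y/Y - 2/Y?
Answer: -523/24 ≈ -21.792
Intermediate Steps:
S = 2 (S = 3 - 1 = 2)
r(Y) = 1 - 2/Y
W(V) = -21/8 + V/8 (W(V) = -3 + (3 + V)/(2 + 6) = -3 + (3 + V)/8 = -3 + (3 + V)*(1/8) = -3 + (3/8 + V/8) = -21/8 + V/8)
-(r(9)*W(-12) + 25) = -(((-2 + 9)/9)*(-21/8 + (1/8)*(-12)) + 25) = -(((1/9)*7)*(-21/8 - 3/2) + 25) = -((7/9)*(-33/8) + 25) = -(-77/24 + 25) = -1*523/24 = -523/24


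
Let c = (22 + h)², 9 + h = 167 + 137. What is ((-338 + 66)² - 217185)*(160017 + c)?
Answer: -37304719706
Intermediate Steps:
h = 295 (h = -9 + (167 + 137) = -9 + 304 = 295)
c = 100489 (c = (22 + 295)² = 317² = 100489)
((-338 + 66)² - 217185)*(160017 + c) = ((-338 + 66)² - 217185)*(160017 + 100489) = ((-272)² - 217185)*260506 = (73984 - 217185)*260506 = -143201*260506 = -37304719706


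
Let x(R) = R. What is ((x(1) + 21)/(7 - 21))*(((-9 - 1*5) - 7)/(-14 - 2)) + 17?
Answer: 239/16 ≈ 14.938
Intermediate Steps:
((x(1) + 21)/(7 - 21))*(((-9 - 1*5) - 7)/(-14 - 2)) + 17 = ((1 + 21)/(7 - 21))*(((-9 - 1*5) - 7)/(-14 - 2)) + 17 = (22/(-14))*(((-9 - 5) - 7)/(-16)) + 17 = (22*(-1/14))*((-14 - 7)*(-1/16)) + 17 = -(-33)*(-1)/16 + 17 = -11/7*21/16 + 17 = -33/16 + 17 = 239/16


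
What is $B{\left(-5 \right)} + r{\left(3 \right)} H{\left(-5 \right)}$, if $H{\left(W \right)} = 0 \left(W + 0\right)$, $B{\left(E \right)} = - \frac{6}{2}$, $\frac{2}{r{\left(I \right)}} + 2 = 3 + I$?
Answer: $-3$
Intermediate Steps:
$r{\left(I \right)} = \frac{2}{1 + I}$ ($r{\left(I \right)} = \frac{2}{-2 + \left(3 + I\right)} = \frac{2}{1 + I}$)
$B{\left(E \right)} = -3$ ($B{\left(E \right)} = \left(-6\right) \frac{1}{2} = -3$)
$H{\left(W \right)} = 0$ ($H{\left(W \right)} = 0 W = 0$)
$B{\left(-5 \right)} + r{\left(3 \right)} H{\left(-5 \right)} = -3 + \frac{2}{1 + 3} \cdot 0 = -3 + \frac{2}{4} \cdot 0 = -3 + 2 \cdot \frac{1}{4} \cdot 0 = -3 + \frac{1}{2} \cdot 0 = -3 + 0 = -3$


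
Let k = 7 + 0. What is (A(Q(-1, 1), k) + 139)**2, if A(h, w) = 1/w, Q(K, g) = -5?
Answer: 948676/49 ≈ 19361.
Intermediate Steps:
k = 7
(A(Q(-1, 1), k) + 139)**2 = (1/7 + 139)**2 = (974/7)**2 = 948676/49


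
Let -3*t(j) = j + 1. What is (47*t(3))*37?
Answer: -6956/3 ≈ -2318.7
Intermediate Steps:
t(j) = -1/3 - j/3 (t(j) = -(j + 1)/3 = -(1 + j)/3 = -1/3 - j/3)
(47*t(3))*37 = (47*(-1/3 - 1/3*3))*37 = (47*(-1/3 - 1))*37 = (47*(-4/3))*37 = -188/3*37 = -6956/3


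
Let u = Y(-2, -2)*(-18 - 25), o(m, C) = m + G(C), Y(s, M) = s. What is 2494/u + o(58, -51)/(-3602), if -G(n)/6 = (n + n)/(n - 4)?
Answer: 2871306/99055 ≈ 28.987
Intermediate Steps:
G(n) = -12*n/(-4 + n) (G(n) = -6*(n + n)/(n - 4) = -6*2*n/(-4 + n) = -12*n/(-4 + n))
o(m, C) = m - 12*C/(-4 + C)
u = 86 (u = -2*(-18 - 25) = -2*(-43) = 86)
2494/u + o(58, -51)/(-3602) = 2494/86 + ((-12*(-51) + 58*(-4 - 51))/(-4 - 51))/(-3602) = 2494*(1/86) + ((612 + 58*(-55))/(-55))*(-1/3602) = 29 - (612 - 3190)/55*(-1/3602) = 29 - 1/55*(-2578)*(-1/3602) = 29 + (2578/55)*(-1/3602) = 29 - 1289/99055 = 2871306/99055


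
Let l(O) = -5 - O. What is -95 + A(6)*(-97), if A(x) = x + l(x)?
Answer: 390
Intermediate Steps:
A(x) = -5 (A(x) = x + (-5 - x) = -5)
-95 + A(6)*(-97) = -95 - 5*(-97) = -95 + 485 = 390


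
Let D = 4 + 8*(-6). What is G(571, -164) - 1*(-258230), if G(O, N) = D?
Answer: 258186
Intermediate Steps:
D = -44 (D = 4 - 48 = -44)
G(O, N) = -44
G(571, -164) - 1*(-258230) = -44 - 1*(-258230) = -44 + 258230 = 258186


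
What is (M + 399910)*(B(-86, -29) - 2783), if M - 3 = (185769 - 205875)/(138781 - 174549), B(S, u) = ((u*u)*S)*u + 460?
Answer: 881440608992235/1052 ≈ 8.3787e+11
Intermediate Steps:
B(S, u) = 460 + S*u³ (B(S, u) = (u²*S)*u + 460 = (S*u²)*u + 460 = S*u³ + 460 = 460 + S*u³)
M = 63705/17884 (M = 3 + (185769 - 205875)/(138781 - 174549) = 3 - 20106/(-35768) = 3 - 20106*(-1/35768) = 3 + 10053/17884 = 63705/17884 ≈ 3.5621)
(M + 399910)*(B(-86, -29) - 2783) = (63705/17884 + 399910)*((460 - 86*(-29)³) - 2783) = 7152054145*((460 - 86*(-24389)) - 2783)/17884 = 7152054145*((460 + 2097454) - 2783)/17884 = 7152054145*(2097914 - 2783)/17884 = (7152054145/17884)*2095131 = 881440608992235/1052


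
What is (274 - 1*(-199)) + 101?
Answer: 574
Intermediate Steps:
(274 - 1*(-199)) + 101 = (274 + 199) + 101 = 473 + 101 = 574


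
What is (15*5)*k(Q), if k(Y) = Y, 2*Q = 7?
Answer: 525/2 ≈ 262.50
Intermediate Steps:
Q = 7/2 (Q = (1/2)*7 = 7/2 ≈ 3.5000)
(15*5)*k(Q) = (15*5)*(7/2) = 75*(7/2) = 525/2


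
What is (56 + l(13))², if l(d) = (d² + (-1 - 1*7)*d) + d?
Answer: 17956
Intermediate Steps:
l(d) = d² - 7*d (l(d) = (d² + (-1 - 7)*d) + d = (d² - 8*d) + d = d² - 7*d)
(56 + l(13))² = (56 + 13*(-7 + 13))² = (56 + 13*6)² = (56 + 78)² = 134² = 17956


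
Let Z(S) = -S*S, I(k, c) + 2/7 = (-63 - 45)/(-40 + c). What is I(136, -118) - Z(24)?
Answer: 318748/553 ≈ 576.40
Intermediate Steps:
I(k, c) = -2/7 - 108/(-40 + c) (I(k, c) = -2/7 + (-63 - 45)/(-40 + c) = -2/7 - 108/(-40 + c))
Z(S) = -S**2
I(136, -118) - Z(24) = 2*(-338 - 1*(-118))/(7*(-40 - 118)) - (-1)*24**2 = (2/7)*(-338 + 118)/(-158) - (-1)*576 = (2/7)*(-1/158)*(-220) - 1*(-576) = 220/553 + 576 = 318748/553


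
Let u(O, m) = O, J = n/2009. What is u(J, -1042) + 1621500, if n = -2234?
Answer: 3257591266/2009 ≈ 1.6215e+6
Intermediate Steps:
J = -2234/2009 ≈ -1.1120
u(J, -1042) + 1621500 = -2234/2009 + 1621500 = 3257591266/2009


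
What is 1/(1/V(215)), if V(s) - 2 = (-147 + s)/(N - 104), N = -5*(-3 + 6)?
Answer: 10/7 ≈ 1.4286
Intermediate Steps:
N = -15 (N = -5*3 = -15)
V(s) = 55/17 - s/119 (V(s) = 2 + (-147 + s)/(-15 - 104) = 2 + (-147 + s)/(-119) = 2 + (-147 + s)*(-1/119) = 2 + (21/17 - s/119) = 55/17 - s/119)
1/(1/V(215)) = 1/(1/(55/17 - 1/119*215)) = 1/(1/(55/17 - 215/119)) = 1/(1/(10/7)) = 1/(7/10) = 10/7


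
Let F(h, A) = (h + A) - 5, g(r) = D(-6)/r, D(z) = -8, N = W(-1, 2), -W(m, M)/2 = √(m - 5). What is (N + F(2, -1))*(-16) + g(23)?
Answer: 1464/23 + 32*I*√6 ≈ 63.652 + 78.384*I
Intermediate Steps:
W(m, M) = -2*√(-5 + m) (W(m, M) = -2*√(m - 5) = -2*√(-5 + m))
N = -2*I*√6 (N = -2*√(-5 - 1) = -2*I*√6 ≈ -4.899*I)
g(r) = -8/r
F(h, A) = -5 + A + h (F(h, A) = (A + h) - 5 = -5 + A + h)
(N + F(2, -1))*(-16) + g(23) = (-2*I*√6 + (-5 - 1 + 2))*(-16) - 8/23 = (-2*I*√6 - 4)*(-16) - 8*1/23 = (-4 - 2*I*√6)*(-16) - 8/23 = (64 + 32*I*√6) - 8/23 = 1464/23 + 32*I*√6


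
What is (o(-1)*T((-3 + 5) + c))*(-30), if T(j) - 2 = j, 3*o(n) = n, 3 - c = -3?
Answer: 100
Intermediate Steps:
c = 6 (c = 3 - 1*(-3) = 3 + 3 = 6)
o(n) = n/3
T(j) = 2 + j
(o(-1)*T((-3 + 5) + c))*(-30) = (((⅓)*(-1))*(2 + ((-3 + 5) + 6)))*(-30) = -(2 + (2 + 6))/3*(-30) = -(2 + 8)/3*(-30) = -⅓*10*(-30) = -10/3*(-30) = 100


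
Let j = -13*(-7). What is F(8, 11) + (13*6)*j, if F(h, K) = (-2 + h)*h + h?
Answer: 7154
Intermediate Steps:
F(h, K) = h + h*(-2 + h) (F(h, K) = h*(-2 + h) + h = h + h*(-2 + h))
j = 91
F(8, 11) + (13*6)*j = 8*(-1 + 8) + (13*6)*91 = 8*7 + 78*91 = 56 + 7098 = 7154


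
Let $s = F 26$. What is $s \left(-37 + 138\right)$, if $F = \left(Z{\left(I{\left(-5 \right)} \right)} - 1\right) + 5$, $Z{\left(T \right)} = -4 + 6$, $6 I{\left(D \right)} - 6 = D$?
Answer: $15756$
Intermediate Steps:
$I{\left(D \right)} = 1 + \frac{D}{6}$
$Z{\left(T \right)} = 2$
$F = 6$ ($F = \left(2 - 1\right) + 5 = 1 + 5 = 6$)
$s = 156$ ($s = 6 \cdot 26 = 156$)
$s \left(-37 + 138\right) = 156 \left(-37 + 138\right) = 156 \cdot 101 = 15756$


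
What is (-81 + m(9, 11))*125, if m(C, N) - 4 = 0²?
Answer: -9625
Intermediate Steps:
m(C, N) = 4 (m(C, N) = 4 + 0² = 4 + 0 = 4)
(-81 + m(9, 11))*125 = (-81 + 4)*125 = -77*125 = -9625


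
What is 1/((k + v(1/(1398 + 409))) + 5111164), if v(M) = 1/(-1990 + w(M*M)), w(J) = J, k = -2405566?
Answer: 6497845509/17580557810194133 ≈ 3.6960e-7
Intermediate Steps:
v(M) = 1/(-1990 + M**2) (v(M) = 1/(-1990 + M*M) = 1/(-1990 + M**2))
1/((k + v(1/(1398 + 409))) + 5111164) = 1/((-2405566 + 1/(-1990 + (1/(1398 + 409))**2)) + 5111164) = 1/((-2405566 + 1/(-1990 + (1/1807)**2)) + 5111164) = 1/((-2405566 + 1/(-1990 + 1/3265249)) + 5111164) = 1/((-2405566 + 1/(-6497845509/3265249)) + 5111164) = 1/((-2405566 - 3265249/6497845509) + 5111164) = 1/(-15630996232968343/6497845509 + 5111164) = 1/(17580557810194133/6497845509) = 6497845509/17580557810194133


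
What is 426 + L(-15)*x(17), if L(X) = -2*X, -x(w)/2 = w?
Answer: -594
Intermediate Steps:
x(w) = -2*w
426 + L(-15)*x(17) = 426 + (-2*(-15))*(-2*17) = 426 + 30*(-34) = 426 - 1020 = -594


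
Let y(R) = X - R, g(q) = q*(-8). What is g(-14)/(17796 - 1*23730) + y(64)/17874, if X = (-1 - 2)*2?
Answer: -201439/8838693 ≈ -0.022791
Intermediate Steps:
g(q) = -8*q
X = -6 (X = -3*2 = -6)
y(R) = -6 - R
g(-14)/(17796 - 1*23730) + y(64)/17874 = (-8*(-14))/(17796 - 1*23730) + (-6 - 1*64)/17874 = 112/(17796 - 23730) + (-6 - 64)*(1/17874) = 112/(-5934) - 70*1/17874 = 112*(-1/5934) - 35/8937 = -56/2967 - 35/8937 = -201439/8838693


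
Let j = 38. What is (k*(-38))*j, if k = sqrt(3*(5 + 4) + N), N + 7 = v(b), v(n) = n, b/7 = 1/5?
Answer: -1444*sqrt(535)/5 ≈ -6680.0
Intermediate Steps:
b = 7/5 ≈ 1.4000
N = -28/5 (N = -7 + 7/5 = -28/5 ≈ -5.6000)
k = sqrt(535)/5 (k = sqrt(3*(5 + 4) - 28/5) = sqrt(3*9 - 28/5) = sqrt(27 - 28/5) = sqrt(107/5) = sqrt(535)/5 ≈ 4.6260)
(k*(-38))*j = ((sqrt(535)/5)*(-38))*38 = -38*sqrt(535)/5*38 = -1444*sqrt(535)/5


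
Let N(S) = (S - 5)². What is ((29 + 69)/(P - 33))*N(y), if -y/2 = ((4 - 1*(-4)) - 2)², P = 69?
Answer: 290521/18 ≈ 16140.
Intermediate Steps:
y = -72 (y = -2*((4 - 1*(-4)) - 2)² = -2*((4 + 4) - 2)² = -2*(8 - 2)² = -2*6² = -2*36 = -72)
N(S) = (-5 + S)²
((29 + 69)/(P - 33))*N(y) = ((29 + 69)/(69 - 33))*(-5 - 72)² = (98/36)*(-77)² = (98*(1/36))*5929 = (49/18)*5929 = 290521/18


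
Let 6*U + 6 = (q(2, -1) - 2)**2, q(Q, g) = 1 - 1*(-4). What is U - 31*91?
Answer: -5641/2 ≈ -2820.5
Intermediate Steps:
q(Q, g) = 5 (q(Q, g) = 1 + 4 = 5)
U = 1/2 (U = -1 + (5 - 2)**2/6 = -1 + (1/6)*3**2 = -1 + (1/6)*9 = -1 + 3/2 = 1/2 ≈ 0.50000)
U - 31*91 = 1/2 - 31*91 = 1/2 - 2821 = -5641/2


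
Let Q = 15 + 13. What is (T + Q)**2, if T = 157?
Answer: 34225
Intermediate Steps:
Q = 28
(T + Q)**2 = (157 + 28)**2 = 185**2 = 34225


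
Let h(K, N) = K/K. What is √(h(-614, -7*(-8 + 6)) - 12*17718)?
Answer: I*√212615 ≈ 461.1*I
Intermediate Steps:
h(K, N) = 1
√(h(-614, -7*(-8 + 6)) - 12*17718) = √(1 - 12*17718) = √(1 - 212616) = √(-212615) = I*√212615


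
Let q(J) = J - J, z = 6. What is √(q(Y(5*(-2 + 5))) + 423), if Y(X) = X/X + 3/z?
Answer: 3*√47 ≈ 20.567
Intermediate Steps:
Y(X) = 3/2 (Y(X) = X/X + 3/6 = 1 + 3*(⅙) = 1 + ½ = 3/2)
q(J) = 0
√(q(Y(5*(-2 + 5))) + 423) = √(0 + 423) = √423 = 3*√47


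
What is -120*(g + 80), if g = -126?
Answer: 5520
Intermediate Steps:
-120*(g + 80) = -120*(-126 + 80) = -120*(-46) = 5520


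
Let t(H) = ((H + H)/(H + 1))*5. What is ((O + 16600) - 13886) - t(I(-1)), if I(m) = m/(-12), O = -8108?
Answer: -70132/13 ≈ -5394.8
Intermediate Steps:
I(m) = -m/12 (I(m) = m*(-1/12) = -m/12)
t(H) = 10*H/(1 + H) (t(H) = ((2*H)/(1 + H))*5 = (2*H/(1 + H))*5 = 10*H/(1 + H))
((O + 16600) - 13886) - t(I(-1)) = ((-8108 + 16600) - 13886) - 10*(-1/12*(-1))/(1 - 1/12*(-1)) = (8492 - 13886) - 10/(12*(1 + 1/12)) = -5394 - 10/(12*13/12) = -5394 - 10*12/(12*13) = -5394 - 1*10/13 = -5394 - 10/13 = -70132/13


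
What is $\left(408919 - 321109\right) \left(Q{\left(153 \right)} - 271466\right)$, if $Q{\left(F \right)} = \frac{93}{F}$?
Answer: $- \frac{405235393450}{17} \approx -2.3837 \cdot 10^{10}$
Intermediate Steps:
$\left(408919 - 321109\right) \left(Q{\left(153 \right)} - 271466\right) = \left(408919 - 321109\right) \left(\frac{93}{153} - 271466\right) = 87810 \left(93 \cdot \frac{1}{153} - 271466\right) = 87810 \left(\frac{31}{51} - 271466\right) = 87810 \left(- \frac{13844735}{51}\right) = - \frac{405235393450}{17}$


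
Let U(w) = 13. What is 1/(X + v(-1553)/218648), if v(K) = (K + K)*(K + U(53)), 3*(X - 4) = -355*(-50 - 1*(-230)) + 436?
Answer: -81993/1732412897 ≈ -4.7329e-5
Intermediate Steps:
X = -63452/3 (X = 4 + (-355*(-50 - 1*(-230)) + 436)/3 = 4 + (-355*(-50 + 230) + 436)/3 = 4 + (-355*180 + 436)/3 = 4 + (-63900 + 436)/3 = 4 + (1/3)*(-63464) = 4 - 63464/3 = -63452/3 ≈ -21151.)
v(K) = 2*K*(13 + K) (v(K) = (K + K)*(K + 13) = (2*K)*(13 + K) = 2*K*(13 + K))
1/(X + v(-1553)/218648) = 1/(-63452/3 + (2*(-1553)*(13 - 1553))/218648) = 1/(-63452/3 + (2*(-1553)*(-1540))*(1/218648)) = 1/(-63452/3 + 4783240*(1/218648)) = 1/(-63452/3 + 597905/27331) = 1/(-1732412897/81993) = -81993/1732412897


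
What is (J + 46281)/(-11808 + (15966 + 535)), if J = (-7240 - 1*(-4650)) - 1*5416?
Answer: 38275/4693 ≈ 8.1558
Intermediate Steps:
J = -8006 (J = (-7240 + 4650) - 5416 = -2590 - 5416 = -8006)
(J + 46281)/(-11808 + (15966 + 535)) = (-8006 + 46281)/(-11808 + (15966 + 535)) = 38275/(-11808 + 16501) = 38275/4693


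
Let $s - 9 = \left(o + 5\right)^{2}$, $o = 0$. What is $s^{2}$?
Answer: $1156$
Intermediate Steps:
$s = 34$ ($s = 9 + \left(0 + 5\right)^{2} = 9 + 5^{2} = 9 + 25 = 34$)
$s^{2} = 34^{2} = 1156$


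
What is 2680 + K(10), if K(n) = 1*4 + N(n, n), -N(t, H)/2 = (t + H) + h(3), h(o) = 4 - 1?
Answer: 2638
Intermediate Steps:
h(o) = 3
N(t, H) = -6 - 2*H - 2*t (N(t, H) = -2*((t + H) + 3) = -2*((H + t) + 3) = -2*(3 + H + t) = -6 - 2*H - 2*t)
K(n) = -2 - 4*n (K(n) = 1*4 + (-6 - 2*n - 2*n) = 4 + (-6 - 4*n) = -2 - 4*n)
2680 + K(10) = 2680 + (-2 - 4*10) = 2680 + (-2 - 40) = 2680 - 42 = 2638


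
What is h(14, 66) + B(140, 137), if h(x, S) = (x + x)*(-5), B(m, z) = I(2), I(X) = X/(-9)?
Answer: -1262/9 ≈ -140.22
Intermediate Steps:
I(X) = -X/9 (I(X) = X*(-⅑) = -X/9)
B(m, z) = -2/9 (B(m, z) = -⅑*2 = -2/9)
h(x, S) = -10*x (h(x, S) = (2*x)*(-5) = -10*x)
h(14, 66) + B(140, 137) = -10*14 - 2/9 = -140 - 2/9 = -1262/9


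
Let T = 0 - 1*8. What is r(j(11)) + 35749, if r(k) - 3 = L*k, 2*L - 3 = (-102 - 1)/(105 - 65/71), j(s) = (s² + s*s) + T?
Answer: 265945549/7390 ≈ 35987.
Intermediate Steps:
T = -8 (T = 0 - 8 = -8)
j(s) = -8 + 2*s² (j(s) = (s² + s*s) - 8 = (s² + s²) - 8 = 2*s² - 8 = -8 + 2*s²)
L = 14857/14780 (L = 3/2 + ((-102 - 1)/(105 - 65/71))/2 = 3/2 + (-103/(105 - 65*1/71))/2 = 3/2 + (-103/(105 - 65/71))/2 = 3/2 + (-103/7390/71)/2 = 3/2 + (-103*71/7390)/2 = 3/2 + (½)*(-7313/7390) = 3/2 - 7313/14780 = 14857/14780 ≈ 1.0052)
r(k) = 3 + 14857*k/14780
r(j(11)) + 35749 = (3 + 14857*(-8 + 2*11²)/14780) + 35749 = (3 + 14857*(-8 + 2*121)/14780) + 35749 = (3 + 14857*(-8 + 242)/14780) + 35749 = (3 + (14857/14780)*234) + 35749 = (3 + 1738269/7390) + 35749 = 1760439/7390 + 35749 = 265945549/7390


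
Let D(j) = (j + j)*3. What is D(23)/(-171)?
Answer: -46/57 ≈ -0.80702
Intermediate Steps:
D(j) = 6*j (D(j) = (2*j)*3 = 6*j)
D(23)/(-171) = (6*23)/(-171) = 138*(-1/171) = -46/57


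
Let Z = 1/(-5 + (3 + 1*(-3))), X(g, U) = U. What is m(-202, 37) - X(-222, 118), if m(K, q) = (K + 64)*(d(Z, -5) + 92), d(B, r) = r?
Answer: -12124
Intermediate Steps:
Z = -⅕ (Z = 1/(-5 + (3 - 3)) = 1/(-5 + 0) = 1/(-5) = -⅕ ≈ -0.20000)
m(K, q) = 5568 + 87*K (m(K, q) = (K + 64)*(-5 + 92) = (64 + K)*87 = 5568 + 87*K)
m(-202, 37) - X(-222, 118) = (5568 + 87*(-202)) - 1*118 = (5568 - 17574) - 118 = -12006 - 118 = -12124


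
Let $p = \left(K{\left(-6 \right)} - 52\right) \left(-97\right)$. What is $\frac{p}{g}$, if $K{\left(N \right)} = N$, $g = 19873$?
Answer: $\frac{5626}{19873} \approx 0.2831$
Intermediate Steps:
$p = 5626$ ($p = \left(-6 - 52\right) \left(-97\right) = \left(-58\right) \left(-97\right) = 5626$)
$\frac{p}{g} = \frac{5626}{19873}$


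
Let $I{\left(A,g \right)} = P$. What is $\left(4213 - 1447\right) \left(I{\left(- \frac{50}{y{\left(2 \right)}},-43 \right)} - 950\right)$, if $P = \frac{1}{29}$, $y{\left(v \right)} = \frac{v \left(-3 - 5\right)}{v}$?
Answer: $- \frac{76200534}{29} \approx -2.6276 \cdot 10^{6}$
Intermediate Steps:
$y{\left(v \right)} = -8$ ($y{\left(v \right)} = \frac{v \left(-8\right)}{v} = \frac{\left(-8\right) v}{v} = -8$)
$P = \frac{1}{29} \approx 0.034483$
$I{\left(A,g \right)} = \frac{1}{29}$
$\left(4213 - 1447\right) \left(I{\left(- \frac{50}{y{\left(2 \right)}},-43 \right)} - 950\right) = \left(4213 - 1447\right) \left(\frac{1}{29} - 950\right) = 2766 \left(- \frac{27549}{29}\right) = - \frac{76200534}{29}$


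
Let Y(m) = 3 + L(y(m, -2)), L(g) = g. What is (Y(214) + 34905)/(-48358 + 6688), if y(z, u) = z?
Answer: -17561/20835 ≈ -0.84286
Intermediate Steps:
Y(m) = 3 + m
(Y(214) + 34905)/(-48358 + 6688) = ((3 + 214) + 34905)/(-48358 + 6688) = (217 + 34905)/(-41670) = 35122*(-1/41670) = -17561/20835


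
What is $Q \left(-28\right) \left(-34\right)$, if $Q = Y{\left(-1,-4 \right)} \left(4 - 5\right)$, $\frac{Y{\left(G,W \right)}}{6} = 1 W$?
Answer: $22848$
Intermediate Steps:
$Y{\left(G,W \right)} = 6 W$ ($Y{\left(G,W \right)} = 6 \cdot 1 W = 6 W$)
$Q = 24$ ($Q = 6 \left(-4\right) \left(4 - 5\right) = \left(-24\right) \left(-1\right) = 24$)
$Q \left(-28\right) \left(-34\right) = 24 \left(-28\right) \left(-34\right) = \left(-672\right) \left(-34\right) = 22848$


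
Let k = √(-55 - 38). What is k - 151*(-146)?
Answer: 22046 + I*√93 ≈ 22046.0 + 9.6436*I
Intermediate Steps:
k = I*√93 (k = √(-93) = I*√93 ≈ 9.6436*I)
k - 151*(-146) = I*√93 - 151*(-146) = I*√93 + 22046 = 22046 + I*√93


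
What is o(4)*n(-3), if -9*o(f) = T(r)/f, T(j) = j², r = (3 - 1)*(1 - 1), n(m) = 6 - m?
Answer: 0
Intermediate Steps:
r = 0 (r = 2*0 = 0)
o(f) = 0 (o(f) = -0²/(9*f) = -0/f = -⅑*0 = 0)
o(4)*n(-3) = 0*(6 - 1*(-3)) = 0*(6 + 3) = 0*9 = 0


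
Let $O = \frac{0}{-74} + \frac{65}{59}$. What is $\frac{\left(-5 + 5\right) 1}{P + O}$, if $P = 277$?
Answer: $0$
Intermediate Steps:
$O = \frac{65}{59}$ ($O = 0 \left(- \frac{1}{74}\right) + 65 \cdot \frac{1}{59} = 0 + \frac{65}{59} = \frac{65}{59} \approx 1.1017$)
$\frac{\left(-5 + 5\right) 1}{P + O} = \frac{\left(-5 + 5\right) 1}{277 + \frac{65}{59}} = \frac{0 \cdot 1}{\frac{16408}{59}} = \frac{59}{16408} \cdot 0 = 0$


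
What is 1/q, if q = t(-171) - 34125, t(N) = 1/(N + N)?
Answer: -342/11670751 ≈ -2.9304e-5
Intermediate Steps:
t(N) = 1/(2*N)
q = -11670751/342 (q = (½)/(-171) - 34125 = (½)*(-1/171) - 34125 = -1/342 - 34125 = -11670751/342 ≈ -34125.)
1/q = 1/(-11670751/342) = -342/11670751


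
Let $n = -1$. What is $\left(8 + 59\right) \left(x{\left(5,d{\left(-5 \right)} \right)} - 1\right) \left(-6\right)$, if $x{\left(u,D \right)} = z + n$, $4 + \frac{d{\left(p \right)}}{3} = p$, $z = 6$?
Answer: $-1608$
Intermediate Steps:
$d{\left(p \right)} = -12 + 3 p$
$x{\left(u,D \right)} = 5$ ($x{\left(u,D \right)} = 6 - 1 = 5$)
$\left(8 + 59\right) \left(x{\left(5,d{\left(-5 \right)} \right)} - 1\right) \left(-6\right) = \left(8 + 59\right) \left(5 - 1\right) \left(-6\right) = 67 \cdot 4 \left(-6\right) = 67 \left(-24\right) = -1608$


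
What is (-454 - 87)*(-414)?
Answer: 223974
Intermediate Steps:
(-454 - 87)*(-414) = -541*(-414) = 223974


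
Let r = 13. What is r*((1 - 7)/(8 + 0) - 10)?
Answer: -559/4 ≈ -139.75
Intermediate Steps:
r*((1 - 7)/(8 + 0) - 10) = 13*((1 - 7)/(8 + 0) - 10) = 13*(-6/8 - 10) = 13*(-6*⅛ - 10) = 13*(-¾ - 10) = 13*(-43/4) = -559/4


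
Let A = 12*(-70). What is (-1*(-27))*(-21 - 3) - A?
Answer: 192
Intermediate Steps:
A = -840
(-1*(-27))*(-21 - 3) - A = (-1*(-27))*(-21 - 3) - 1*(-840) = 27*(-24) + 840 = -648 + 840 = 192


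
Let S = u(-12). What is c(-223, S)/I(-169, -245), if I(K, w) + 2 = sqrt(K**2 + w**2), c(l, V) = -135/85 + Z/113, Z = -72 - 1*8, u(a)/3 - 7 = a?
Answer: -4411/85083011 - 4411*sqrt(88586)/170166022 ≈ -0.0077670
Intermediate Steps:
u(a) = 21 + 3*a
S = -15 (S = 21 + 3*(-12) = 21 - 36 = -15)
Z = -80 (Z = -72 - 8 = -80)
c(l, V) = -4411/1921 (c(l, V) = -135/85 - 80/113 = -135*1/85 - 80*1/113 = -27/17 - 80/113 = -4411/1921)
I(K, w) = -2 + sqrt(K**2 + w**2)
c(-223, S)/I(-169, -245) = -4411/(1921*(-2 + sqrt((-169)**2 + (-245)**2))) = -4411/(1921*(-2 + sqrt(28561 + 60025))) = -4411/(1921*(-2 + sqrt(88586)))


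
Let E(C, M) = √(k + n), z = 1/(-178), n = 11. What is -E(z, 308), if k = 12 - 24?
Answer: -I ≈ -1.0*I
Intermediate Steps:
k = -12
z = -1/178 ≈ -0.0056180
E(C, M) = I (E(C, M) = √(-12 + 11) = √(-1) = I)
-E(z, 308) = -I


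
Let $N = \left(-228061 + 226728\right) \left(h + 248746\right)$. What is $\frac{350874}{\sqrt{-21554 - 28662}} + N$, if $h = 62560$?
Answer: $-414970898 - \frac{175437 i \sqrt{12554}}{12554} \approx -4.1497 \cdot 10^{8} - 1565.8 i$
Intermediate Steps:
$N = -414970898$ ($N = \left(-228061 + 226728\right) \left(62560 + 248746\right) = \left(-1333\right) 311306 = -414970898$)
$\frac{350874}{\sqrt{-21554 - 28662}} + N = \frac{350874}{\sqrt{-21554 - 28662}} - 414970898 = \frac{350874}{\sqrt{-50216}} - 414970898 = \frac{350874}{2 i \sqrt{12554}} - 414970898 = 350874 \left(- \frac{i \sqrt{12554}}{25108}\right) - 414970898 = - \frac{175437 i \sqrt{12554}}{12554} - 414970898 = -414970898 - \frac{175437 i \sqrt{12554}}{12554}$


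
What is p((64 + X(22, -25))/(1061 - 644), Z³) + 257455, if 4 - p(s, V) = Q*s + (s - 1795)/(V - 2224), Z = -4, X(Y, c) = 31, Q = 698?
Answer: 20457344697/79508 ≈ 2.5730e+5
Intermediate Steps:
p(s, V) = 4 - 698*s - (-1795 + s)/(-2224 + V) (p(s, V) = 4 - (698*s + (s - 1795)/(V - 2224)) = 4 - (698*s + (-1795 + s)/(-2224 + V)) = 4 + (-698*s - (-1795 + s)/(-2224 + V)) = 4 - 698*s - (-1795 + s)/(-2224 + V))
p((64 + X(22, -25))/(1061 - 644), Z³) + 257455 = (-7101 + 4*(-4)³ + 1552351*((64 + 31)/(1061 - 644)) - 698*(-4)³*(64 + 31)/(1061 - 644))/(-2224 + (-4)³) + 257455 = (-7101 + 4*(-64) + 1552351*(95/417) - 698*(-64)*95/417)/(-2224 - 64) + 257455 = (-7101 - 256 + 1552351*(95*(1/417)) - 698*(-64)*95*(1/417))/(-2288) + 257455 = -(-7101 - 256 + 1552351*(95/417) - 698*(-64)*95/417)/2288 + 257455 = -(-7101 - 256 + 147473345/417 + 4243840/417)/2288 + 257455 = -1/2288*49549772/139 + 257455 = -12387443/79508 + 257455 = 20457344697/79508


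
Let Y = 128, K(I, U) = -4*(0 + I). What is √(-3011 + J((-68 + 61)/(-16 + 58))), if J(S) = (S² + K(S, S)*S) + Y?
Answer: I*√103791/6 ≈ 53.694*I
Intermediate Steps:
K(I, U) = -4*I
J(S) = 128 - 3*S² (J(S) = (S² + (-4*S)*S) + 128 = (S² - 4*S²) + 128 = -3*S² + 128 = 128 - 3*S²)
√(-3011 + J((-68 + 61)/(-16 + 58))) = √(-3011 + (128 - 3*(-68 + 61)²/(-16 + 58)²)) = √(-3011 + (128 - 3*(-7/42)²)) = √(-3011 + (128 - 3*(-7*1/42)²)) = √(-3011 + (128 - 3*(-⅙)²)) = √(-3011 + (128 - 3*1/36)) = √(-3011 + (128 - 1/12)) = √(-3011 + 1535/12) = √(-34597/12) = I*√103791/6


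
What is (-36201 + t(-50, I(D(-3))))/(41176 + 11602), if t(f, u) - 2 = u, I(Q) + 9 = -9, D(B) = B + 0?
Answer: -36217/52778 ≈ -0.68621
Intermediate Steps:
D(B) = B
I(Q) = -18 (I(Q) = -9 - 9 = -18)
t(f, u) = 2 + u
(-36201 + t(-50, I(D(-3))))/(41176 + 11602) = (-36201 + (2 - 18))/(41176 + 11602) = (-36201 - 16)/52778 = -36217*1/52778 = -36217/52778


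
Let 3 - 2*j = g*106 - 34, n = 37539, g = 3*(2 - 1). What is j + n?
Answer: 74797/2 ≈ 37399.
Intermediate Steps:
g = 3 (g = 3*1 = 3)
j = -281/2 (j = 3/2 - (3*106 - 34)/2 = 3/2 - (318 - 34)/2 = 3/2 - ½*284 = 3/2 - 142 = -281/2 ≈ -140.50)
j + n = -281/2 + 37539 = 74797/2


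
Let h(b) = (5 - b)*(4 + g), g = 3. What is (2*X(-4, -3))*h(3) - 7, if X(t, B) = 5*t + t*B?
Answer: -231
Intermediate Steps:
X(t, B) = 5*t + B*t
h(b) = 35 - 7*b (h(b) = (5 - b)*(4 + 3) = (5 - b)*7 = 35 - 7*b)
(2*X(-4, -3))*h(3) - 7 = (2*(-4*(5 - 3)))*(35 - 7*3) - 7 = (2*(-4*2))*(35 - 21) - 7 = (2*(-8))*14 - 7 = -16*14 - 7 = -224 - 7 = -231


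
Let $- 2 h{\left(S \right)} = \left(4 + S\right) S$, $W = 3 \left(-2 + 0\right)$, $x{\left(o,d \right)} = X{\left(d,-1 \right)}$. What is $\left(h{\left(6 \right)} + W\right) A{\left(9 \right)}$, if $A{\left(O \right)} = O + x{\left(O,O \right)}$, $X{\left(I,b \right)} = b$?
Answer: $-288$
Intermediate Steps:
$x{\left(o,d \right)} = -1$
$W = -6$ ($W = 3 \left(-2\right) = -6$)
$A{\left(O \right)} = -1 + O$ ($A{\left(O \right)} = O - 1 = -1 + O$)
$h{\left(S \right)} = - \frac{S \left(4 + S\right)}{2}$ ($h{\left(S \right)} = - \frac{\left(4 + S\right) S}{2} = - \frac{S \left(4 + S\right)}{2}$)
$\left(h{\left(6 \right)} + W\right) A{\left(9 \right)} = \left(\left(- \frac{1}{2}\right) 6 \left(4 + 6\right) - 6\right) \left(-1 + 9\right) = \left(\left(- \frac{1}{2}\right) 6 \cdot 10 - 6\right) 8 = \left(-30 - 6\right) 8 = \left(-36\right) 8 = -288$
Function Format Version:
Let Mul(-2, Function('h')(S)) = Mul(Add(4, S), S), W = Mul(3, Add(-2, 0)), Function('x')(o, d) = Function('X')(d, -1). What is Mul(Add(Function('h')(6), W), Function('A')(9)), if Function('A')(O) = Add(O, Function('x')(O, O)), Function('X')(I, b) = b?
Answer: -288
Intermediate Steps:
Function('x')(o, d) = -1
W = -6 (W = Mul(3, -2) = -6)
Function('A')(O) = Add(-1, O) (Function('A')(O) = Add(O, -1) = Add(-1, O))
Function('h')(S) = Mul(Rational(-1, 2), S, Add(4, S)) (Function('h')(S) = Mul(Rational(-1, 2), Mul(Add(4, S), S)) = Mul(Rational(-1, 2), Mul(S, Add(4, S))) = Mul(Rational(-1, 2), S, Add(4, S)))
Mul(Add(Function('h')(6), W), Function('A')(9)) = Mul(Add(Mul(Rational(-1, 2), 6, Add(4, 6)), -6), Add(-1, 9)) = Mul(Add(Mul(Rational(-1, 2), 6, 10), -6), 8) = Mul(Add(-30, -6), 8) = Mul(-36, 8) = -288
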